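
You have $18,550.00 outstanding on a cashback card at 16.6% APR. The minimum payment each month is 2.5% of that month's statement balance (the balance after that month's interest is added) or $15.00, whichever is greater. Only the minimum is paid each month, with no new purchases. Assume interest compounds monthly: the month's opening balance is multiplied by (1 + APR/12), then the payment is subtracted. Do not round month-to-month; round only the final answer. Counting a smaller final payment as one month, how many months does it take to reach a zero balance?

355 months

Monthly rate r = 16.6%/12 = 1.38333% = 0.0138333.
While 2.5% of the post-interest balance exceeds $15.00, each month B ← (B·(1+r))·(1 − 0.025), i.e. B shrinks by the factor (1+r)·0.975 = 0.98849.
This holds for months 1–298. Entering month 299 the balance is $588.51; 2.5% of the post-interest balance is now below $15.00, so the flat $15.00 minimum applies from here.
From month 299 a fixed $15.00 at rate r clears $588.51 in 57 more payments. Total: 298 + 57 = 355 months.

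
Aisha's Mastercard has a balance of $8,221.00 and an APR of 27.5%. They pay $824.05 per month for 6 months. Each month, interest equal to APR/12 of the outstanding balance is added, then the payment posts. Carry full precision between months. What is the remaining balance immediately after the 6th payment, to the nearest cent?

$4,181.79

Monthly rate r = 27.5%/12 = 2.29167% = 0.0229167.
Each month: B ← B·(1+r) − $824.05.
Month 1: interest $188.40; balance after payment $7,585.35.
Month 2: interest $173.83; balance after payment $6,935.13.
Month 3: interest $158.93; balance after payment $6,270.01.
Month 4: interest $143.69; balance after payment $5,589.65.
Month 5: interest $128.10; balance after payment $4,893.69.
Month 6: interest $112.15; balance after payment $4,181.79.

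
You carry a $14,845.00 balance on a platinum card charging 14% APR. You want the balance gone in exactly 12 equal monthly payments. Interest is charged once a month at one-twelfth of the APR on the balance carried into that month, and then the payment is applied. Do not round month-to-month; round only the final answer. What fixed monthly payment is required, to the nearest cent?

Monthly rate r = 14%/12 = 1.16667% = 0.0116667.
Level-payment amortization: P = B₀·r / (1 − (1+r)^(−n)) = 14845.00·0.0116667 / (1 − 1.01167^(−12)).
Denominator 1 − (1+r)^(−12) = 0.129936977.
P = 173.192 / 0.129936977 ≈ 1332.89.

$1,332.89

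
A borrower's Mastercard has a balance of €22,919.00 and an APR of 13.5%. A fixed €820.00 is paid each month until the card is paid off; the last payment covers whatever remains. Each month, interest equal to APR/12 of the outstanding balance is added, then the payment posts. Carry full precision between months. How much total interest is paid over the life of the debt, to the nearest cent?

€4,753.06

Monthly rate r = 13.5%/12 = 1.125% = 0.01125.
Payoff takes n = ⌈−ln(1 − rB₀/P)/ln(1+r)⌉ = ⌈33.745⌉ = 34 payments; the last is €612.06.
Total paid = 33·€820.00 + €612.06 = €27,672.06.
Total interest = total paid − principal = €27,672.06 − €22,919.00 = €4,753.06.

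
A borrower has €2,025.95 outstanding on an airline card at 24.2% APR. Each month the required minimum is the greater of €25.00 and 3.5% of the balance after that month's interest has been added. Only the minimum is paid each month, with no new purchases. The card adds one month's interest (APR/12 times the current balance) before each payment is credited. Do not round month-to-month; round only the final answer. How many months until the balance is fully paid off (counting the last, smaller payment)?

110 months

Monthly rate r = 24.2%/12 = 2.01667% = 0.0201667.
While 3.5% of the post-interest balance exceeds €25.00, each month B ← (B·(1+r))·(1 − 0.035), i.e. B shrinks by the factor (1+r)·0.965 = 0.98446.
This holds for months 1–68. Entering month 69 the balance is €698.43; 3.5% of the post-interest balance is now below €25.00, so the flat €25.00 minimum applies from here.
From month 69 a fixed €25.00 at rate r clears €698.43 in 42 more payments. Total: 68 + 42 = 110 months.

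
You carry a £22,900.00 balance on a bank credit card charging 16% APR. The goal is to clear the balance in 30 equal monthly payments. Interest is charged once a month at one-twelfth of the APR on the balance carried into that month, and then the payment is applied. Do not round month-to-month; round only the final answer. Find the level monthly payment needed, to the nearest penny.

Monthly rate r = 16%/12 = 1.33333% = 0.0133333.
Level-payment amortization: P = B₀·r / (1 − (1+r)^(−n)) = 22900.00·0.0133333 / (1 − 1.01333^(−30)).
Denominator 1 − (1+r)^(−30) = 0.327905822.
P = 305.333 / 0.327905822 ≈ 931.16.

£931.16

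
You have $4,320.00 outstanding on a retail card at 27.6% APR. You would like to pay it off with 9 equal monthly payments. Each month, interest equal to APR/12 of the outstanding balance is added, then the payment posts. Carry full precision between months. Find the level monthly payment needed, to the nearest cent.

Monthly rate r = 27.6%/12 = 2.3% = 0.023.
Level-payment amortization: P = B₀·r / (1 − (1+r)^(−n)) = 4320.00·0.023 / (1 − 1.023^(−9)).
Denominator 1 − (1+r)^(−9) = 0.185071894.
P = 99.36 / 0.185071894 ≈ 536.87.

$536.87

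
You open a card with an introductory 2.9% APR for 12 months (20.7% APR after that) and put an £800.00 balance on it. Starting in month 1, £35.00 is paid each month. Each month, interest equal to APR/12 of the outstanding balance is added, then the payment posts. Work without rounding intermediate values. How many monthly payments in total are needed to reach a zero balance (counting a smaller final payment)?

Promo months 1–12 at r₀ = 2.9%/12 = 0.00241667; months 13+ at r₁ = 20.7%/12 = 0.01725.
After month 12: iterate B ← B·(1+r₀) − £35.00 for 12 months → £397.88.
Then at r₁ with £35.00/mo: n₂ = −ln(1 − r₁·B/P)/ln(1+r₁) ≈ 12.76 → 13 more payments.

25 months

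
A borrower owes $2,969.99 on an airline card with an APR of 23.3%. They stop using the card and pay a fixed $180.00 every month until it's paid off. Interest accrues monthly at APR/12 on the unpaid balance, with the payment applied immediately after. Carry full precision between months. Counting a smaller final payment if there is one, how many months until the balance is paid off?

21 months

Monthly rate r = 23.3%/12 = 1.94167% = 0.0194167.
Recurrence: B ← B·(1+r) − $180.00.
Month 1: interest $57.67; balance after payment $2,847.66.
Month 2: interest $55.29; balance after payment $2,722.95.
Closed form: n = −ln(1 − rB₀/P)/ln(1+r) = −ln(0.67963)/ln(1.01942) ≈ 20.083, so the balance reaches zero during payment 21.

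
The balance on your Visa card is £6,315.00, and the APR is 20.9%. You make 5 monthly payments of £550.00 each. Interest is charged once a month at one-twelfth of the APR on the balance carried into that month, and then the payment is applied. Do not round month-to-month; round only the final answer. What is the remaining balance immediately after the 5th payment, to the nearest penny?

Monthly rate r = 20.9%/12 = 1.74167% = 0.0174167.
Each month: B ← B·(1+r) − £550.00.
Month 1: interest £109.99; balance after payment £5,874.99.
Month 2: interest £102.32; balance after payment £5,427.31.
Month 3: interest £94.53; balance after payment £4,971.83.
Month 4: interest £86.59; balance after payment £4,508.43.
Month 5: interest £78.52; balance after payment £4,036.95.

£4,036.95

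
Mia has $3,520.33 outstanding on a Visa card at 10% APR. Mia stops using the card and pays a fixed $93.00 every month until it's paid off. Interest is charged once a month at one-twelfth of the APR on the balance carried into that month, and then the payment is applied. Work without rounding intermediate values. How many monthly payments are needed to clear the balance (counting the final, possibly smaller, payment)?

Monthly rate r = 10%/12 = 0.833333% = 0.00833333.
Recurrence: B ← B·(1+r) − $93.00.
Month 1: interest $29.34; balance after payment $3,456.67.
Month 2: interest $28.81; balance after payment $3,392.47.
Closed form: n = −ln(1 − rB₀/P)/ln(1+r) = −ln(0.68456)/ln(1.00833) ≈ 45.667, so the balance reaches zero during payment 46.

46 payments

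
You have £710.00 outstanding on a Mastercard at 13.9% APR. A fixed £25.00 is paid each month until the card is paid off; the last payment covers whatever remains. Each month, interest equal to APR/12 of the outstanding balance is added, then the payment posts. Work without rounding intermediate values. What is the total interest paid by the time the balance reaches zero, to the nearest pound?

£156

Monthly rate r = 13.9%/12 = 1.15833% = 0.0115833.
Payoff takes n = ⌈−ln(1 − rB₀/P)/ln(1+r)⌉ = ⌈34.640⌉ = 35 payments; the last is £16.02.
Total paid = 34·£25.00 + £16.02 = £866.02.
Total interest = total paid − principal = £866.02 − £710.00 = £156.02.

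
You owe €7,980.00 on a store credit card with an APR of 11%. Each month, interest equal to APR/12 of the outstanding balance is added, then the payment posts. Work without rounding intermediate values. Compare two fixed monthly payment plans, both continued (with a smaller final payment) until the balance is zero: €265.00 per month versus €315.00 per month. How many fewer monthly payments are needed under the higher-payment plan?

Monthly rate r = 11%/12 = 0.916667% = 0.00916667.
At €265.00/mo: n = ⌈−ln(1 − rB₀/P)/ln(1+r)⌉ = 36 payments (last €106.12); total interest = total paid − €7,980.00 = €1,401.12.
At €315.00/mo: 29 payments (last €302.37); total interest €1,142.37.
Payments saved = 36 − 29 = 7.

7 fewer payments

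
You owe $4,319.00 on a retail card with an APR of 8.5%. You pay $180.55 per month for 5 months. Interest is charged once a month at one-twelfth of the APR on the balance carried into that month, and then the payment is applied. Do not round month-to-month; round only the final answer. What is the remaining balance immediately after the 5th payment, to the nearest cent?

Monthly rate r = 8.5%/12 = 0.708333% = 0.00708333.
Each month: B ← B·(1+r) − $180.55.
Month 1: interest $30.59; balance after payment $4,169.04.
Month 2: interest $29.53; balance after payment $4,018.02.
Month 3: interest $28.46; balance after payment $3,865.93.
Month 4: interest $27.38; balance after payment $3,712.77.
Month 5: interest $26.30; balance after payment $3,558.52.

$3,558.52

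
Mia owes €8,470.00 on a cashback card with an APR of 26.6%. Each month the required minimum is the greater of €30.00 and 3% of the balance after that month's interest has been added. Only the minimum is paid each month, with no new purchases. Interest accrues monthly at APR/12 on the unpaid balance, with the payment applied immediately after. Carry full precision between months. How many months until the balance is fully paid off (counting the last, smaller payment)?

Monthly rate r = 26.6%/12 = 2.21667% = 0.0221667.
While 3% of the post-interest balance exceeds €30.00, each month B ← (B·(1+r))·(1 − 0.03), i.e. B shrinks by the factor (1+r)·0.97 = 0.9915.
This holds for months 1–253. Entering month 254 the balance is €977.52; 3% of the post-interest balance is now below €30.00, so the flat €30.00 minimum applies from here.
From month 254 a fixed €30.00 at rate r clears €977.52 in 59 more payments. Total: 253 + 59 = 312 months.

312 months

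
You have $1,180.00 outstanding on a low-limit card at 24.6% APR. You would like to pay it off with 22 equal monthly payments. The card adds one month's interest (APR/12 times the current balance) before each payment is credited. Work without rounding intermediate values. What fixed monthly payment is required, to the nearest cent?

$67.18

Monthly rate r = 24.6%/12 = 2.05% = 0.0205.
Level-payment amortization: P = B₀·r / (1 − (1+r)^(−n)) = 1180.00·0.0205 / (1 − 1.0205^(−22)).
Denominator 1 − (1+r)^(−22) = 0.360097509.
P = 24.19 / 0.360097509 ≈ 67.18.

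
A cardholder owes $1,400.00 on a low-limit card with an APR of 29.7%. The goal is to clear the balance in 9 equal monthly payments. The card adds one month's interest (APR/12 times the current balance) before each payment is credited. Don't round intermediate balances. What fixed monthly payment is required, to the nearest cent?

Monthly rate r = 29.7%/12 = 2.475% = 0.02475.
Level-payment amortization: P = B₀·r / (1 − (1+r)^(−n)) = 1400.00·0.02475 / (1 − 1.02475^(−9)).
Denominator 1 − (1+r)^(−9) = 0.197511796.
P = 34.65 / 0.197511796 ≈ 175.43.

$175.43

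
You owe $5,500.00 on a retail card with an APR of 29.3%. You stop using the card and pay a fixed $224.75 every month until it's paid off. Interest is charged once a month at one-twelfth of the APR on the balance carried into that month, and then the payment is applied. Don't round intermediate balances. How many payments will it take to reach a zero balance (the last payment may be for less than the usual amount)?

Monthly rate r = 29.3%/12 = 2.44167% = 0.0244167.
Recurrence: B ← B·(1+r) − $224.75.
Month 1: interest $134.29; balance after payment $5,409.54.
Month 2: interest $132.08; balance after payment $5,316.87.
Closed form: n = −ln(1 − rB₀/P)/ln(1+r) = −ln(0.40248)/ln(1.02442) ≈ 37.727, so the balance reaches zero during payment 38.

38 months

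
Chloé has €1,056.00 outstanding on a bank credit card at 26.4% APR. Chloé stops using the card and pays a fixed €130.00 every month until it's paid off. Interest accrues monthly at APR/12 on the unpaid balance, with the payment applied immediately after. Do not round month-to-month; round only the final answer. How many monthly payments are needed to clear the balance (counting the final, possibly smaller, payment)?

Monthly rate r = 26.4%/12 = 2.2% = 0.022.
Recurrence: B ← B·(1+r) − €130.00.
Month 1: interest €23.23; balance after payment €949.23.
Month 2: interest €20.88; balance after payment €840.12.
Closed form: n = −ln(1 − rB₀/P)/ln(1+r) = −ln(0.82129)/ln(1.022) ≈ 9.047, so the balance reaches zero during payment 10.

10 months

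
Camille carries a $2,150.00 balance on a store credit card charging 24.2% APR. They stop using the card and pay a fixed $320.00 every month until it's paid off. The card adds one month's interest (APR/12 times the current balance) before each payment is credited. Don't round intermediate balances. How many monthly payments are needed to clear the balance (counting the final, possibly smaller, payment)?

Monthly rate r = 24.2%/12 = 2.01667% = 0.0201667.
Recurrence: B ← B·(1+r) − $320.00.
Month 1: interest $43.36; balance after payment $1,873.36.
Month 2: interest $37.78; balance after payment $1,591.14.
Closed form: n = −ln(1 − rB₀/P)/ln(1+r) = −ln(0.86451)/ln(1.02017) ≈ 7.292, so the balance reaches zero during payment 8.

8 payments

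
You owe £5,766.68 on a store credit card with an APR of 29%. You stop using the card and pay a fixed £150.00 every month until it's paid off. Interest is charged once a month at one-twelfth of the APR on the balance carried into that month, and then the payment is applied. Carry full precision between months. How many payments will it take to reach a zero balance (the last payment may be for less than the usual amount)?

111 months

Monthly rate r = 29%/12 = 2.41667% = 0.0241667.
Recurrence: B ← B·(1+r) − £150.00.
Month 1: interest £139.36; balance after payment £5,756.04.
Month 2: interest £139.10; balance after payment £5,745.15.
Closed form: n = −ln(1 − rB₀/P)/ln(1+r) = −ln(0.070924)/ln(1.02417) ≈ 110.814, so the balance reaches zero during payment 111.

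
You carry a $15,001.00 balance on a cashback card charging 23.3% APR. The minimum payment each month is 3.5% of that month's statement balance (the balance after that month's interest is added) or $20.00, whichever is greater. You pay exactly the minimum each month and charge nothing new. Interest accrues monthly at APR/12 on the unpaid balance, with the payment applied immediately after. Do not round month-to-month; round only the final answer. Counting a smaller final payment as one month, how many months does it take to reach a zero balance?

242 months

Monthly rate r = 23.3%/12 = 1.94167% = 0.0194167.
While 3.5% of the post-interest balance exceeds $20.00, each month B ← (B·(1+r))·(1 − 0.035), i.e. B shrinks by the factor (1+r)·0.965 = 0.98374.
This holds for months 1–201. Entering month 202 the balance is $555.66; 3.5% of the post-interest balance is now below $20.00, so the flat $20.00 minimum applies from here.
From month 202 a fixed $20.00 at rate r clears $555.66 in 41 more payments. Total: 201 + 41 = 242 months.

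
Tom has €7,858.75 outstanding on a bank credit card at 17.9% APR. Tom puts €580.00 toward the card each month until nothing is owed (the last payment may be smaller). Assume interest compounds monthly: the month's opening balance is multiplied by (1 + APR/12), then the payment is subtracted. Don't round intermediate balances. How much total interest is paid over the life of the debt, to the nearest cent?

Monthly rate r = 17.9%/12 = 1.49167% = 0.0149167.
Payoff takes n = ⌈−ln(1 − rB₀/P)/ln(1+r)⌉ = ⌈15.249⌉ = 16 payments; the last is €145.45.
Total paid = 15·€580.00 + €145.45 = €8,845.45.
Total interest = total paid − principal = €8,845.45 − €7,858.75 = €986.70.

€986.70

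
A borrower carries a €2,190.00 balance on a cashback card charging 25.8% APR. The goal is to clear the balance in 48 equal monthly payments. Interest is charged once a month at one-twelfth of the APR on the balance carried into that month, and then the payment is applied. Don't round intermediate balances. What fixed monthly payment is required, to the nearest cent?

€73.59

Monthly rate r = 25.8%/12 = 2.15% = 0.0215.
Level-payment amortization: P = B₀·r / (1 − (1+r)^(−n)) = 2190.00·0.0215 / (1 − 1.0215^(−48)).
Denominator 1 − (1+r)^(−48) = 0.639787986.
P = 47.085 / 0.639787986 ≈ 73.59.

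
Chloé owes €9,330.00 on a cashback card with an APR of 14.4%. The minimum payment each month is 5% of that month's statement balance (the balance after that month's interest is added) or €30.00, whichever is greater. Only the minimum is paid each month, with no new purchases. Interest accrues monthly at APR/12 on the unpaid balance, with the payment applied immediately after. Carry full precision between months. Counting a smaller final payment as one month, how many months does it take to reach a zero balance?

Monthly rate r = 14.4%/12 = 1.2% = 0.012.
While 5% of the post-interest balance exceeds €30.00, each month B ← (B·(1+r))·(1 − 0.05), i.e. B shrinks by the factor (1+r)·0.95 = 0.9614.
This holds for months 1–71. Entering month 72 the balance is €570.26; 5% of the post-interest balance is now below €30.00, so the flat €30.00 minimum applies from here.
From month 72 a fixed €30.00 at rate r clears €570.26 in 22 more payments. Total: 71 + 22 = 93 months.

93 months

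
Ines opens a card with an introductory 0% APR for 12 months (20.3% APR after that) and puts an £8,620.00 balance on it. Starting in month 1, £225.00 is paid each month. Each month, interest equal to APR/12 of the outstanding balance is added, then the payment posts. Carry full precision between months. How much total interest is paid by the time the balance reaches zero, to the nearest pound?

£1,980

Promo months 1–12 at r₀ = 0%/12 = 0; months 13+ at r₁ = 20.3%/12 = 0.0169167.
After month 12 (no interest yet): B = £8,620.00 − 12·£225.00 = £5,920.00.
Then at r₁ with £225.00/mo: n₂ = −ln(1 − r₁·B/P)/ln(1+r₁) ≈ 35.11 → 36 more payments.
Total paid = 47·£225.00 + £24.72 = £10,599.72; interest = £10,599.72 − £8,620.00 = £1,979.72.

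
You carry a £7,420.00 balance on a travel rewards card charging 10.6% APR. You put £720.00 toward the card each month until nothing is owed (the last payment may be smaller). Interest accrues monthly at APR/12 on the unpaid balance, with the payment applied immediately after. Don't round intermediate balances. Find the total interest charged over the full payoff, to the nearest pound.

£394

Monthly rate r = 10.6%/12 = 0.883333% = 0.00883333.
Payoff takes n = ⌈−ln(1 − rB₀/P)/ln(1+r)⌉ = ⌈10.853⌉ = 11 payments; the last is £614.44.
Total paid = 10·£720.00 + £614.44 = £7,814.44.
Total interest = total paid − principal = £7,814.44 − £7,420.00 = £394.44.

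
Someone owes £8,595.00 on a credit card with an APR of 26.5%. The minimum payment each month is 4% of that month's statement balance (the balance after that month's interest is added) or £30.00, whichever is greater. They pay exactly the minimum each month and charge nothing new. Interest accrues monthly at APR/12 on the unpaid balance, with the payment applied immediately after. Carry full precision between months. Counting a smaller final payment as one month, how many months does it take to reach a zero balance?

166 months

Monthly rate r = 26.5%/12 = 2.20833% = 0.0220833.
While 4% of the post-interest balance exceeds £30.00, each month B ← (B·(1+r))·(1 − 0.04), i.e. B shrinks by the factor (1+r)·0.96 = 0.9812.
This holds for months 1–130. Entering month 131 the balance is £729.00; 4% of the post-interest balance is now below £30.00, so the flat £30.00 minimum applies from here.
From month 131 a fixed £30.00 at rate r clears £729.00 in 36 more payments. Total: 130 + 36 = 166 months.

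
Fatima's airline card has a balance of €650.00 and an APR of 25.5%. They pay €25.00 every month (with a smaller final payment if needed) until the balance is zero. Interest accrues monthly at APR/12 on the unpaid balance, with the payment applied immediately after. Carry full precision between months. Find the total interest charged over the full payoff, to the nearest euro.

Monthly rate r = 25.5%/12 = 2.125% = 0.02125.
Payoff takes n = ⌈−ln(1 − rB₀/P)/ln(1+r)⌉ = ⌈38.240⌉ = 39 payments; the last is €6.04.
Total paid = 38·€25.00 + €6.04 = €956.04.
Total interest = total paid − principal = €956.04 − €650.00 = €306.04.

€306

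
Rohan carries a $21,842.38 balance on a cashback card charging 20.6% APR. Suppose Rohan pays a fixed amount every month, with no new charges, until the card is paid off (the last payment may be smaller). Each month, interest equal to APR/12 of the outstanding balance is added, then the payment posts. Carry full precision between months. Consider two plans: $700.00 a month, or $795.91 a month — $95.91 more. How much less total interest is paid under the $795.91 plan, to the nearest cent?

$1,762.46

Monthly rate r = 20.6%/12 = 1.71667% = 0.0171667.
At $700.00/mo: n = ⌈−ln(1 − rB₀/P)/ln(1+r)⌉ = 46 payments (last $49.35); total interest = total paid − $21,842.38 = $9,706.97.
At $795.91/mo: 38 payments (last $338.22); total interest $7,944.51.
Interest saved = $9,706.97 − $7,944.51 = $1,762.46.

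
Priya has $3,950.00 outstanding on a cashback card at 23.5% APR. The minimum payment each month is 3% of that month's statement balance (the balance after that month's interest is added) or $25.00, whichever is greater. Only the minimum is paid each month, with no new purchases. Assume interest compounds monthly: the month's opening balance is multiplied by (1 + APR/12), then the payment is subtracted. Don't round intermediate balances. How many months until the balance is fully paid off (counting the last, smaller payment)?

Monthly rate r = 23.5%/12 = 1.95833% = 0.0195833.
While 3% of the post-interest balance exceeds $25.00, each month B ← (B·(1+r))·(1 − 0.03), i.e. B shrinks by the factor (1+r)·0.97 = 0.989.
This holds for months 1–143. Entering month 144 the balance is $811.72; 3% of the post-interest balance is now below $25.00, so the flat $25.00 minimum applies from here.
From month 144 a fixed $25.00 at rate r clears $811.72 in 53 more payments. Total: 143 + 53 = 196 months.

196 months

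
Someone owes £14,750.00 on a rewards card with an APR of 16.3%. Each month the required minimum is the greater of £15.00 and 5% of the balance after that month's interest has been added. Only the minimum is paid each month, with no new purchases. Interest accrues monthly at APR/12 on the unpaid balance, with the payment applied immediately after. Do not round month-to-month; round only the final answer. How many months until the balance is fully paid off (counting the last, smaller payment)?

Monthly rate r = 16.3%/12 = 1.35833% = 0.0135833.
While 5% of the post-interest balance exceeds £15.00, each month B ← (B·(1+r))·(1 − 0.05), i.e. B shrinks by the factor (1+r)·0.95 = 0.9629.
This holds for months 1–104. Entering month 105 the balance is £289.35; 5% of the post-interest balance is now below £15.00, so the flat £15.00 minimum applies from here.
From month 105 a fixed £15.00 at rate r clears £289.35 in 23 more payments. Total: 104 + 23 = 127 months.

127 months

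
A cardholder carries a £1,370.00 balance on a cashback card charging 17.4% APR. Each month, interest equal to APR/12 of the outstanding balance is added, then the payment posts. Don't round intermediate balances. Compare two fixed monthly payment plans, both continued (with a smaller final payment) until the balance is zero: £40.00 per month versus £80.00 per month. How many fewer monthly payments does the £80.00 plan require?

Monthly rate r = 17.4%/12 = 1.45% = 0.0145.
At £40.00/mo: n = ⌈−ln(1 − rB₀/P)/ln(1+r)⌉ = 48 payments (last £27.33); total interest = total paid − £1,370.00 = £537.33.
At £80.00/mo: 20 payments (last £66.28); total interest £216.28.
Payments saved = 48 − 20 = 28.

28 fewer payments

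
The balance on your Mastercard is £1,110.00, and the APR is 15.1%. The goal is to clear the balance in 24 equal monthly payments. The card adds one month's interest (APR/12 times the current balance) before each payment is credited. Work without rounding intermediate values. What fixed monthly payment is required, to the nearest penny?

Monthly rate r = 15.1%/12 = 1.25833% = 0.0125833.
Level-payment amortization: P = B₀·r / (1 − (1+r)^(−n)) = 1110.00·0.0125833 / (1 − 1.01258^(−24)).
Denominator 1 − (1+r)^(−24) = 0.259267492.
P = 13.9675 / 0.259267492 ≈ 53.87.

£53.87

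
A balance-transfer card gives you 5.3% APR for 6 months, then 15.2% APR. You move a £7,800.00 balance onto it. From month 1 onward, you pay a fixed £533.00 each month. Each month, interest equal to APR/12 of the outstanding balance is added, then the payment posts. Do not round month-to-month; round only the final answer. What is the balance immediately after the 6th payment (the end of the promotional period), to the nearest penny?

£4,775.48

Promo months 1–6 at r₀ = 5.3%/12 = 0.00441667; months 7+ at r₁ = 15.2%/12 = 0.0126667.
After month 6: iterate B ← B·(1+r₀) − £533.00 for 6 months → £4,775.48.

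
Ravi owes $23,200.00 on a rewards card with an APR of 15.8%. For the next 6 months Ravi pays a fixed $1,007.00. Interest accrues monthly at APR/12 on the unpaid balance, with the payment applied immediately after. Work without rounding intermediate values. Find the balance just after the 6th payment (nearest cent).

Monthly rate r = 15.8%/12 = 1.31667% = 0.0131667.
Each month: B ← B·(1+r) − $1,007.00.
Month 1: interest $305.47; balance after payment $22,498.47.
Month 2: interest $296.23; balance after payment $21,787.70.
Month 3: interest $286.87; balance after payment $21,067.57.
Month 4: interest $277.39; balance after payment $20,337.96.
Month 5: interest $267.78; balance after payment $19,598.74.
Month 6: interest $258.05; balance after payment $18,849.79.

$18,849.79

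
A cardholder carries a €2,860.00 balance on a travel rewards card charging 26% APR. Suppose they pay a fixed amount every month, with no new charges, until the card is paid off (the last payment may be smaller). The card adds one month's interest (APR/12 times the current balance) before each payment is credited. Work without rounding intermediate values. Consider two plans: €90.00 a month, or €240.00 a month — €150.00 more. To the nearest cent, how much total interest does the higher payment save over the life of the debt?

Monthly rate r = 26%/12 = 2.16667% = 0.0216667.
At €90.00/mo: n = ⌈−ln(1 − rB₀/P)/ln(1+r)⌉ = 55 payments (last €37.65); total interest = total paid − €2,860.00 = €2,037.65.
At €240.00/mo: 14 payments (last €224.20); total interest €484.20.
Interest saved = €2,037.65 − €484.20 = €1,553.45.

€1,553.45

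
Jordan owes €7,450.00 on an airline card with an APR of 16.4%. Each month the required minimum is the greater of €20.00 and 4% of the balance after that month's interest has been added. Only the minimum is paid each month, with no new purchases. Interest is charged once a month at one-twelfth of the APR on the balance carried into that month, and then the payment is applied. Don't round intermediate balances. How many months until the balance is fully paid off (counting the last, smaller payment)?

130 months

Monthly rate r = 16.4%/12 = 1.36667% = 0.0136667.
While 4% of the post-interest balance exceeds €20.00, each month B ← (B·(1+r))·(1 − 0.04), i.e. B shrinks by the factor (1+r)·0.96 = 0.97312.
This holds for months 1–100. Entering month 101 the balance is €488.42; 4% of the post-interest balance is now below €20.00, so the flat €20.00 minimum applies from here.
From month 101 a fixed €20.00 at rate r clears €488.42 in 30 more payments. Total: 100 + 30 = 130 months.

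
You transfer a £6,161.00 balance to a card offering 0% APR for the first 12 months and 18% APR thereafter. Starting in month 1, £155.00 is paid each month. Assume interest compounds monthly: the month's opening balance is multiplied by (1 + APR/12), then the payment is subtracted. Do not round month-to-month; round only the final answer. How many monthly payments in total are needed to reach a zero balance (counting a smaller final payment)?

49 payments

Promo months 1–12 at r₀ = 0%/12 = 0; months 13+ at r₁ = 18%/12 = 0.015.
After month 12 (no interest yet): B = £6,161.00 − 12·£155.00 = £4,301.00.
Then at r₁ with £155.00/mo: n₂ = −ln(1 − r₁·B/P)/ln(1+r₁) ≈ 36.15 → 37 more payments.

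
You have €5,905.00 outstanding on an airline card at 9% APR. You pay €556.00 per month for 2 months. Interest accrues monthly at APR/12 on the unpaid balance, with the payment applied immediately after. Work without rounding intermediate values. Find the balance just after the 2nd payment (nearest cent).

€4,877.74

Monthly rate r = 9%/12 = 0.75% = 0.0075.
Each month: B ← B·(1+r) − €556.00.
Month 1: interest €44.29; balance after payment €5,393.29.
Month 2: interest €40.45; balance after payment €4,877.74.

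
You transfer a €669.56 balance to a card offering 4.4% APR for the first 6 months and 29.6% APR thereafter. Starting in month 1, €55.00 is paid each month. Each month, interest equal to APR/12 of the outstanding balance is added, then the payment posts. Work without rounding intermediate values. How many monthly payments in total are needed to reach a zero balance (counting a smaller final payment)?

Promo months 1–6 at r₀ = 4.4%/12 = 0.00366667; months 7+ at r₁ = 29.6%/12 = 0.0246667.
After month 6: iterate B ← B·(1+r₀) − €55.00 for 6 months → €351.39.
Then at r₁ with €55.00/mo: n₂ = −ln(1 − r₁·B/P)/ln(1+r₁) ≈ 7.04 → 8 more payments.

14 payments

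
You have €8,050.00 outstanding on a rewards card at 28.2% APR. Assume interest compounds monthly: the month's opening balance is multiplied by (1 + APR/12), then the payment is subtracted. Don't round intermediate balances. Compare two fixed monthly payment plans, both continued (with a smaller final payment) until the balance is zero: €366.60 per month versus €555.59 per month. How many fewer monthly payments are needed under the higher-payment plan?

Monthly rate r = 28.2%/12 = 2.35% = 0.0235.
At €366.60/mo: n = ⌈−ln(1 − rB₀/P)/ln(1+r)⌉ = 32 payments (last €89.98); total interest = total paid − €8,050.00 = €3,404.58.
At €555.59/mo: 18 payments (last €512.00); total interest €1,907.03.
Payments saved = 32 − 18 = 14.

14 fewer payments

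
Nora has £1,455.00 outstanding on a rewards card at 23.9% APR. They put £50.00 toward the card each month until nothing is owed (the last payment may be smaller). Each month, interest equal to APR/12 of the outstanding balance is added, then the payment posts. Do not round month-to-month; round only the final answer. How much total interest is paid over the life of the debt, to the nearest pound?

£742

Monthly rate r = 23.9%/12 = 1.99167% = 0.0199167.
Payoff takes n = ⌈−ln(1 − rB₀/P)/ln(1+r)⌉ = ⌈43.938⌉ = 44 payments; the last is £46.91.
Total paid = 43·£50.00 + £46.91 = £2,196.91.
Total interest = total paid − principal = £2,196.91 − £1,455.00 = £741.91.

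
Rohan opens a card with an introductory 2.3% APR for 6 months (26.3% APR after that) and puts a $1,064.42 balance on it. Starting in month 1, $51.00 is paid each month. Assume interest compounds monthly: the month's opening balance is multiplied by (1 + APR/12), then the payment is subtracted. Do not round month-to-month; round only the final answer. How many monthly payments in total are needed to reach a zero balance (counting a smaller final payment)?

Promo months 1–6 at r₀ = 2.3%/12 = 0.00191667; months 7+ at r₁ = 26.3%/12 = 0.0219167.
After month 6: iterate B ← B·(1+r₀) − $51.00 for 6 months → $769.25.
Then at r₁ with $51.00/mo: n₂ = −ln(1 − r₁·B/P)/ln(1+r₁) ≈ 18.51 → 19 more payments.

25 months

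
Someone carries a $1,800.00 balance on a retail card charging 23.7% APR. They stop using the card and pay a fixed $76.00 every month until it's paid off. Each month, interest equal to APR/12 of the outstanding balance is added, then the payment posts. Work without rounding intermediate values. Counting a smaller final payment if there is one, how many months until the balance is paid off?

33 months

Monthly rate r = 23.7%/12 = 1.975% = 0.01975.
Recurrence: B ← B·(1+r) − $76.00.
Month 1: interest $35.55; balance after payment $1,759.55.
Month 2: interest $34.75; balance after payment $1,718.30.
Closed form: n = −ln(1 − rB₀/P)/ln(1+r) = −ln(0.53224)/ln(1.01975) ≈ 32.247, so the balance reaches zero during payment 33.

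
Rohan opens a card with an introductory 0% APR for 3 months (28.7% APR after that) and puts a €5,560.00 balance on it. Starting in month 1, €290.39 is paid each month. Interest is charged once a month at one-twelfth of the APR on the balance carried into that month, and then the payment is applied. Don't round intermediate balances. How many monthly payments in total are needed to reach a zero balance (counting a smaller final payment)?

Promo months 1–3 at r₀ = 0%/12 = 0; months 4+ at r₁ = 28.7%/12 = 0.0239167.
After month 3 (no interest yet): B = €5,560.00 − 3·€290.39 = €4,688.83.
Then at r₁ with €290.39/mo: n₂ = −ln(1 − r₁·B/P)/ln(1+r₁) ≈ 20.65 → 21 more payments.

24 payments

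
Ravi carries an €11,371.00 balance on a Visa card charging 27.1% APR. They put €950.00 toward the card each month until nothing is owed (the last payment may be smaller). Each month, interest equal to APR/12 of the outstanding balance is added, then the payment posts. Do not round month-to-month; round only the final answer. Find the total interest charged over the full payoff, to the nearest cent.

Monthly rate r = 27.1%/12 = 2.25833% = 0.0225833.
Payoff takes n = ⌈−ln(1 − rB₀/P)/ln(1+r)⌉ = ⌈14.111⌉ = 15 payments; the last is €106.84.
Total paid = 14·€950.00 + €106.84 = €13,406.84.
Total interest = total paid − principal = €13,406.84 − €11,371.00 = €2,035.84.

€2,035.84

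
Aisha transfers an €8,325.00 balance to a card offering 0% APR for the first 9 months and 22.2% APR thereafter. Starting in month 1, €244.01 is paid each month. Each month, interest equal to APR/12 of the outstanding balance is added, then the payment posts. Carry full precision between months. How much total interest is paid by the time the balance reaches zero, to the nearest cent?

Promo months 1–9 at r₀ = 0%/12 = 0; months 10+ at r₁ = 22.2%/12 = 0.0185.
After month 9 (no interest yet): B = €8,325.00 − 9·€244.01 = €6,128.91.
Then at r₁ with €244.01/mo: n₂ = −ln(1 − r₁·B/P)/ln(1+r₁) ≈ 34.09 → 35 more payments.
Total paid = 43·€244.01 + €21.81 = €10,514.24; interest = €10,514.24 − €8,325.00 = €2,189.24.

€2,189.24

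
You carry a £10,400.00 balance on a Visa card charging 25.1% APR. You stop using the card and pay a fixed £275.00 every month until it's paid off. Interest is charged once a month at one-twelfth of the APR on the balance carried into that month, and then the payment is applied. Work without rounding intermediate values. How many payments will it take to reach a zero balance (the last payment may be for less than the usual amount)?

Monthly rate r = 25.1%/12 = 2.09167% = 0.0209167.
Recurrence: B ← B·(1+r) − £275.00.
Month 1: interest £217.53; balance after payment £10,342.53.
Month 2: interest £216.33; balance after payment £10,283.86.
Closed form: n = −ln(1 − rB₀/P)/ln(1+r) = −ln(0.20897)/ln(1.02092) ≈ 75.628, so the balance reaches zero during payment 76.

76 months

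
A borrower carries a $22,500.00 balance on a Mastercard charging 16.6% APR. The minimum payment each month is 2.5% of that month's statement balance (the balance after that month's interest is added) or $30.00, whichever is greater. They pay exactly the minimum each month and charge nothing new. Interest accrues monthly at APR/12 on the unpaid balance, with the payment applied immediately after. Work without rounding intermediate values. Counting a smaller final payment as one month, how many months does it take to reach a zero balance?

312 months

Monthly rate r = 16.6%/12 = 1.38333% = 0.0138333.
While 2.5% of the post-interest balance exceeds $30.00, each month B ← (B·(1+r))·(1 − 0.025), i.e. B shrinks by the factor (1+r)·0.975 = 0.98849.
This holds for months 1–255. Entering month 256 the balance is $1,174.45; 2.5% of the post-interest balance is now below $30.00, so the flat $30.00 minimum applies from here.
From month 256 a fixed $30.00 at rate r clears $1,174.45 in 57 more payments. Total: 255 + 57 = 312 months.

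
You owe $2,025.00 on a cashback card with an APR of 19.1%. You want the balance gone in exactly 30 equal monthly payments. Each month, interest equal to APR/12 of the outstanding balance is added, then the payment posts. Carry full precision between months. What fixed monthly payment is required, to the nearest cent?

Monthly rate r = 19.1%/12 = 1.59167% = 0.0159167.
Level-payment amortization: P = B₀·r / (1 − (1+r)^(−n)) = 2025.00·0.0159167 / (1 − 1.01592^(−30)).
Denominator 1 − (1+r)^(−30) = 0.377330715.
P = 32.2313 / 0.377330715 ≈ 85.42.

$85.42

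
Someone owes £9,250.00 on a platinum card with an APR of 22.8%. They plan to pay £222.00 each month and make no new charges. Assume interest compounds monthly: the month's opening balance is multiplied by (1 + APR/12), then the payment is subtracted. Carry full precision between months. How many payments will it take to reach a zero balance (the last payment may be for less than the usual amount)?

Monthly rate r = 22.8%/12 = 1.9% = 0.019.
Recurrence: B ← B·(1+r) − £222.00.
Month 1: interest £175.75; balance after payment £9,203.75.
Month 2: interest £174.87; balance after payment £9,156.62.
Closed form: n = −ln(1 − rB₀/P)/ln(1+r) = −ln(0.20833)/ln(1.019) ≈ 83.341, so the balance reaches zero during payment 84.

84 months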